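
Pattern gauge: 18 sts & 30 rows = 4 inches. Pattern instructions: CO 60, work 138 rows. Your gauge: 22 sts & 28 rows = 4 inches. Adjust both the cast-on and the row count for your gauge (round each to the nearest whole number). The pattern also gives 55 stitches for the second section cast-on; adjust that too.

Stitches: 60 × 22/18 = 73.33 → 73.
Rows: 138 × 28/30 = 128.80 → 129.
second section cast-on: 55 × 22/18 = 67.22 → 67.

Cast on 73 stitches; work 129 rows; second section cast-on 67 stitches.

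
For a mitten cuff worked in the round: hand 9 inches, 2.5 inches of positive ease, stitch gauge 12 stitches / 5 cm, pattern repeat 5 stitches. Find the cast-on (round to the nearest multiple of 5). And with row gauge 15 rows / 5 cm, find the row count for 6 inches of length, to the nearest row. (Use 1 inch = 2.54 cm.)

Cast on 70 stitches; work 46 rows.

Finished = 9 + 2.5 = 11.5 inches.
11.5 inches × 2.54 = 29.21 cm.
12/5 = 2.4 sts per cm; 29.21 × 2.4 = 70.10 sts.
Nearest multiple of 5 → 70.
6 inches = 15.24 cm; × 3 = 45.72 → 46 rows.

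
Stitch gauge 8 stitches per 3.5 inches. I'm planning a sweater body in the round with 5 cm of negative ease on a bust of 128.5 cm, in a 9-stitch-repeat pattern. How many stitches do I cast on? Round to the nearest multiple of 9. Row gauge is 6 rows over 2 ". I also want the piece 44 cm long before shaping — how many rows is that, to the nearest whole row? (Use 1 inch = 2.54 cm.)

Finished = 128.5 − 5 = 123.5 cm.
123.5 cm × 1/2.54 = 48.62 inches.
8/3.5 = 2.286 sts per in; 48.62 × 2.286 = 111.14 sts.
Nearest multiple of 9 → 108.
44 cm = 17.32 inches; × 3 = 51.97 → 52 rows.

Cast on 108 stitches; work 52 rows.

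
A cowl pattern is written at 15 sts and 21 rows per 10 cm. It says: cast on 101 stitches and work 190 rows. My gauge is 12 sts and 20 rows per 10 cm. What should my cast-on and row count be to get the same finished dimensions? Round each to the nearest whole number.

Stitches: 101 × 12/15 = 80.80 → 81.
Rows: 190 × 20/21 = 180.95 → 181.

Cast on 81 stitches; work 181 rows.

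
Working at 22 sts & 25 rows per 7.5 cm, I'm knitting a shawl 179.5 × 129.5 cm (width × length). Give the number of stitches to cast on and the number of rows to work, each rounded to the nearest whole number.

Cast on 527 stitches and work 432 rows.

Stitch gauge = 22/7.5 = 2.933 sts/cm; 179.5 × 2.933 = 526.53 → 527 sts.
Row gauge = 25/7.5 = 3.333 rows/cm; 129.5 × 3.333 = 431.67 → 432 rows.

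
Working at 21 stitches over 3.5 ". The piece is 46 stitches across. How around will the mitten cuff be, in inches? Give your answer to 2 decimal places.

21 stitches / 3.5 inch = 6 stitches per inch.
46 / 6 = 7.667 inches.

7.67 inches.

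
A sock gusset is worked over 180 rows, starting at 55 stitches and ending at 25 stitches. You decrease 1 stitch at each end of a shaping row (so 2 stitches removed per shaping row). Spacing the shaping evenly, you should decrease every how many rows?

Stitches to remove: |25 − 55| = 30.
Shaping rows needed: 30 / 2 = 15.
180 rows / 15 = every 12 rows.

Decrease every 12th row.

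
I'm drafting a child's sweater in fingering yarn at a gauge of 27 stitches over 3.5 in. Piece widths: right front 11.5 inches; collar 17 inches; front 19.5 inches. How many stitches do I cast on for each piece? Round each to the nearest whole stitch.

right front 89; collar 131; front 150.

Rate = 27/3.5 = 7.714 sts per in.
right front: 11.5 × 7.714 = 88.71 → 89.
collar: 17 × 7.714 = 131.14 → 131.
front: 19.5 × 7.714 = 150.43 → 150.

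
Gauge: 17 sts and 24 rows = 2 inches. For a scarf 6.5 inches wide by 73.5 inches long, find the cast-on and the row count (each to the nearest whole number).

Stitch gauge = 17/2 = 8.5 sts/in; 6.5 × 8.5 = 55.25 → 55 sts.
Row gauge = 24/2 = 12 rows/in; 73.5 × 12 = 882.00 → 882 rows.

Cast on 55 stitches and work 882 rows.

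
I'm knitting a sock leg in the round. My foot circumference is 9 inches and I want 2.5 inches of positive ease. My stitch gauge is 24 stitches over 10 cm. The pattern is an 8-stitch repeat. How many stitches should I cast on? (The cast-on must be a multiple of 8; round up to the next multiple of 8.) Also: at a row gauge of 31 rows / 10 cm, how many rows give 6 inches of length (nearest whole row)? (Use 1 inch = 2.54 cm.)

Finished = 9 + 2.5 = 11.5 inches.
11.5 inches × 2.54 = 29.21 cm.
24/10 = 2.4 sts per cm; 29.21 × 2.4 = 70.10 sts.
Next multiple of 8 → 72.
6 inches = 15.24 cm; × 3.1 = 47.24 → 47 rows.

Cast on 72 stitches; work 47 rows.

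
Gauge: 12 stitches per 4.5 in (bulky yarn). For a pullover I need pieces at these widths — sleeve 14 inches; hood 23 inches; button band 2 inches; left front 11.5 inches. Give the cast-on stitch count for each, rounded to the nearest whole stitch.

Rate = 12/4.5 = 2.667 sts per in.
sleeve: 14 × 2.667 = 37.33 → 37.
hood: 23 × 2.667 = 61.33 → 61.
button band: 2 × 2.667 = 5.33 → 5.
left front: 11.5 × 2.667 = 30.67 → 31.

sleeve 37; hood 61; button band 5; left front 31.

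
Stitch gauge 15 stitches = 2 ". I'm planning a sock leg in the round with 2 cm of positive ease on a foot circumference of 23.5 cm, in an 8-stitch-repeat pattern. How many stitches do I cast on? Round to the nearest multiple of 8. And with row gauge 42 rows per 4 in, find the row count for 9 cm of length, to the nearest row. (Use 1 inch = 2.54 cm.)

Finished = 23.5 + 2 = 25.5 cm.
25.5 cm × 1/2.54 = 10.04 inches.
15/2 = 7.5 sts per in; 10.04 × 7.5 = 75.30 sts.
Nearest multiple of 8 → 72.
9 cm = 3.54 inches; × 10.5 = 37.20 → 37 rows.

Cast on 72 stitches; work 37 rows.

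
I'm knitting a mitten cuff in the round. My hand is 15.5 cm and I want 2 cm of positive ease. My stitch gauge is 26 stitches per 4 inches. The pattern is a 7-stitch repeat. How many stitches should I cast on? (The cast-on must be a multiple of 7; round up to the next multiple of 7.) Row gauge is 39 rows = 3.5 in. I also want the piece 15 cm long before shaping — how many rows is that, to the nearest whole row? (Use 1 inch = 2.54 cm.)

Finished = 15.5 + 2 = 17.5 cm.
17.5 cm × 1/2.54 = 6.89 inches.
26/4 = 6.5 sts per in; 6.89 × 6.5 = 44.78 sts.
Next multiple of 7 → 49.
15 cm = 5.91 inches; × 11.143 = 65.80 → 66 rows.

Cast on 49 stitches; work 66 rows.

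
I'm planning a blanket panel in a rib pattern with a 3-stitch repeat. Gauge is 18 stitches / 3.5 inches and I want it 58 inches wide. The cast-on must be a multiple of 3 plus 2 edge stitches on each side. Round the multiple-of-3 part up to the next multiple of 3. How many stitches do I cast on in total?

18 / 3.5 = 5.143 sts per inch.
58 × 5.143 = 298.29 sts.
Less 4 edge sts → 294.29 for the repeat.
Next multiple of 3: 297.
Add back 4 edge sts → 301.

301 stitches.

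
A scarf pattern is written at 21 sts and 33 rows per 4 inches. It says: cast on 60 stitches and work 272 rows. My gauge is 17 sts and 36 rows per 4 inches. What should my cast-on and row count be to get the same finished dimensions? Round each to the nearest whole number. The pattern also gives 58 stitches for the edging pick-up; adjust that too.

Stitches: 60 × 17/21 = 48.57 → 49.
Rows: 272 × 36/33 = 296.73 → 297.
edging pick-up: 58 × 17/21 = 46.95 → 47.

Cast on 49 stitches; work 297 rows; edging pick-up 47 stitches.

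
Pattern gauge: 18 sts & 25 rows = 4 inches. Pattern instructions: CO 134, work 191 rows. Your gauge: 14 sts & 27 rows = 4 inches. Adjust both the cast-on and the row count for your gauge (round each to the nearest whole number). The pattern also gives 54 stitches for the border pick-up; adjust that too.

Cast on 104 stitches; work 206 rows; border pick-up 42 stitches.

Stitches: 134 × 14/18 = 104.22 → 104.
Rows: 191 × 27/25 = 206.28 → 206.
border pick-up: 54 × 14/18 = 42.00 → 42.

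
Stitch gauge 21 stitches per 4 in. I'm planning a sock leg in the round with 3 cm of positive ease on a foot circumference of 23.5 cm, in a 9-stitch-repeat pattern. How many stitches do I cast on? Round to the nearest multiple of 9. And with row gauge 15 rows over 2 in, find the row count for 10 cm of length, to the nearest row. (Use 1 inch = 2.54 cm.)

Cast on 54 stitches; work 30 rows.

Finished = 23.5 + 3 = 26.5 cm.
26.5 cm × 1/2.54 = 10.43 inches.
21/4 = 5.25 sts per in; 10.43 × 5.25 = 54.77 sts.
Nearest multiple of 9 → 54.
10 cm = 3.94 inches; × 7.5 = 29.53 → 30 rows.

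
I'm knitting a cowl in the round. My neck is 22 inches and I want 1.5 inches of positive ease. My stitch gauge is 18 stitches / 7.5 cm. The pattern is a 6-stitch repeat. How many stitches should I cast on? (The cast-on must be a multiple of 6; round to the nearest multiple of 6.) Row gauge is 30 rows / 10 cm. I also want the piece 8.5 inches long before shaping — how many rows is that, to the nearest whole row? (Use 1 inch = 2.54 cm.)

Cast on 144 stitches; work 65 rows.

Finished = 22 + 1.5 = 23.5 inches.
23.5 inches × 2.54 = 59.69 cm.
18/7.5 = 2.4 sts per cm; 59.69 × 2.4 = 143.26 sts.
Nearest multiple of 6 → 144.
8.5 inches = 21.59 cm; × 3 = 64.77 → 65 rows.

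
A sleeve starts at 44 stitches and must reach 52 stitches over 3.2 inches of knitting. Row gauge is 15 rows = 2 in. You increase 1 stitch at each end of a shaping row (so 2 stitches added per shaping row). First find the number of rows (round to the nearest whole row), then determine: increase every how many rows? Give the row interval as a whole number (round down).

Increase every 6th row.

Rows = 3.2 × 7.5 = 24.0 → 24 rows.
Stitches to add: 8 → 4 shaping rows (at 2 st each).
24 / 4 = 6.00 → every 6 rows.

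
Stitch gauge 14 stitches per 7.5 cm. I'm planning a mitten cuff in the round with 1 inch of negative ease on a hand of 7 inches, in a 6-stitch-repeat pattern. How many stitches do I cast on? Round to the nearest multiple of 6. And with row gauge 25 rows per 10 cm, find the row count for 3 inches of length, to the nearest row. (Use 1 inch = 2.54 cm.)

Finished = 7 − 1 = 6 inches.
6 inches × 2.54 = 15.24 cm.
14/7.5 = 1.867 sts per cm; 15.24 × 1.867 = 28.45 sts.
Nearest multiple of 6 → 30.
3 inches = 7.62 cm; × 2.5 = 19.05 → 19 rows.

Cast on 30 stitches; work 19 rows.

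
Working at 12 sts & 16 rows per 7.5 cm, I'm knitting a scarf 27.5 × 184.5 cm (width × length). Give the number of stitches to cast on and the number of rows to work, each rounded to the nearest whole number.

Cast on 44 stitches and work 394 rows.

Stitch gauge = 12/7.5 = 1.6 sts/cm; 27.5 × 1.6 = 44.00 → 44 sts.
Row gauge = 16/7.5 = 2.133 rows/cm; 184.5 × 2.133 = 393.60 → 394 rows.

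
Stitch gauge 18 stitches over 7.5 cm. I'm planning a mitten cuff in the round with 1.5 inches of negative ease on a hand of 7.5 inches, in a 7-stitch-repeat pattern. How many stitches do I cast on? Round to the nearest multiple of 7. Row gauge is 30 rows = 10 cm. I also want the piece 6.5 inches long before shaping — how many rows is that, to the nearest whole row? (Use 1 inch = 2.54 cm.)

Finished = 7.5 − 1.5 = 6 inches.
6 inches × 2.54 = 15.24 cm.
18/7.5 = 2.4 sts per cm; 15.24 × 2.4 = 36.58 sts.
Nearest multiple of 7 → 35.
6.5 inches = 16.51 cm; × 3 = 49.53 → 50 rows.

Cast on 35 stitches; work 50 rows.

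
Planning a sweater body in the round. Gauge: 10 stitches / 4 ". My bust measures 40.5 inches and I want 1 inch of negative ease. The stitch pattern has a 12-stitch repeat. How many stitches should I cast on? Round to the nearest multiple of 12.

CO 96 sts.

Finished = 40.5 − 1 = 39.5 inches.
10 / 4 = 2.5 sts/in.
39.5 × 2.5 = 98.75 sts.
Nearest multiple of 12: 96.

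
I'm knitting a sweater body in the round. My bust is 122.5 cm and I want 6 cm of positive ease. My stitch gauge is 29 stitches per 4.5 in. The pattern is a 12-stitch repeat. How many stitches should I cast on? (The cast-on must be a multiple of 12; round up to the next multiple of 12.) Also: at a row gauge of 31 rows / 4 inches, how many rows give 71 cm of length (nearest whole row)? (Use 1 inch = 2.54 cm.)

Cast on 336 stitches; work 217 rows.

Finished = 122.5 + 6 = 128.5 cm.
128.5 cm × 1/2.54 = 50.59 inches.
29/4.5 = 6.444 sts per in; 50.59 × 6.444 = 326.03 sts.
Next multiple of 12 → 336.
71 cm = 27.95 inches; × 7.75 = 216.63 → 217 rows.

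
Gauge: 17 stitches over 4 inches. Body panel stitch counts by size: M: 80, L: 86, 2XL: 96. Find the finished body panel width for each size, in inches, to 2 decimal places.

M 18.82 inches; L 20.24 inches; 2XL 22.59 inches.

17/4 = 4.25 sts per in.
M: 80 / 4.25 = 18.824 → 18.82 in.
L: 86 / 4.25 = 20.235 → 20.24 in.
2XL: 96 / 4.25 = 22.588 → 22.59 in.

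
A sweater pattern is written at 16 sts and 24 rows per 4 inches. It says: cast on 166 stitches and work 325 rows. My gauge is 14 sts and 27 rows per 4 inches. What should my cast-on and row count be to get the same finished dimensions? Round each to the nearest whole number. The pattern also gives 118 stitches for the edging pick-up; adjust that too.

Cast on 145 stitches; work 366 rows; edging pick-up 103 stitches.

Stitches: 166 × 14/16 = 145.25 → 145.
Rows: 325 × 27/24 = 365.62 → 366.
edging pick-up: 118 × 14/16 = 103.25 → 103.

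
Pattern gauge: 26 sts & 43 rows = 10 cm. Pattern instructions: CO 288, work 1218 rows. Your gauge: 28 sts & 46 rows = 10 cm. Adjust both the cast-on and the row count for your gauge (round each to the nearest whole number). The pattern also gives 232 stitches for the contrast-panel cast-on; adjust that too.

Stitches: 288 × 28/26 = 310.15 → 310.
Rows: 1218 × 46/43 = 1302.98 → 1303.
contrast-panel cast-on: 232 × 28/26 = 249.85 → 250.

Cast on 310 stitches; work 1303 rows; contrast-panel cast-on 250 stitches.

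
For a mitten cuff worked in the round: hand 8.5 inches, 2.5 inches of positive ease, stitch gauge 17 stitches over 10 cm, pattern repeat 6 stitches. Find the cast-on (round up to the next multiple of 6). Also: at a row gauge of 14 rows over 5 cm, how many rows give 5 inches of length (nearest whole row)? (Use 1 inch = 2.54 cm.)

Cast on 48 stitches; work 36 rows.

Finished = 8.5 + 2.5 = 11 inches.
11 inches × 2.54 = 27.94 cm.
17/10 = 1.7 sts per cm; 27.94 × 1.7 = 47.50 sts.
Next multiple of 6 → 48.
5 inches = 12.70 cm; × 2.8 = 35.56 → 36 rows.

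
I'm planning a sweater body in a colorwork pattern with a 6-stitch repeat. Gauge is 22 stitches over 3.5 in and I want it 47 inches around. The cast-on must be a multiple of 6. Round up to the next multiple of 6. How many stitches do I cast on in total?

22 / 3.5 = 6.286 sts per inch.
47 × 6.286 = 295.43 sts.
Next multiple of 6: 300.

CO 300 sts.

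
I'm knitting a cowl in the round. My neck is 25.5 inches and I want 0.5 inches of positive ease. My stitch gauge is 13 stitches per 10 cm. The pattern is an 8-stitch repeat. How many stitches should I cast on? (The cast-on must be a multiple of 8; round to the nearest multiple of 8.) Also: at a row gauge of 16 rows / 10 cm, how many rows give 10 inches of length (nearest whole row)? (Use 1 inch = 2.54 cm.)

Finished = 25.5 + 0.5 = 26 inches.
26 inches × 2.54 = 66.04 cm.
13/10 = 1.3 sts per cm; 66.04 × 1.3 = 85.85 sts.
Nearest multiple of 8 → 88.
10 inches = 25.40 cm; × 1.6 = 40.64 → 41 rows.

Cast on 88 stitches; work 41 rows.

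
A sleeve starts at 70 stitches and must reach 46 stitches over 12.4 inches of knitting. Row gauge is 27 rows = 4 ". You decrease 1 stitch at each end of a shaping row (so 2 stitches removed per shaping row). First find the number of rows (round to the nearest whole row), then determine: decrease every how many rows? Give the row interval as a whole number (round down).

Decrease every 7th row.

Rows = 12.4 × 6.75 = 83.7 → 84 rows.
Stitches to remove: 24 → 12 shaping rows (at 2 st each).
84 / 12 = 7.00 → every 7 rows.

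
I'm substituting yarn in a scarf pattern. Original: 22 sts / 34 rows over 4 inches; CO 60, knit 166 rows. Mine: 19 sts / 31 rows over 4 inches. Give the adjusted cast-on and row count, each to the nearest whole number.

Cast on 52 stitches; work 151 rows.

Stitches: 60 × 19/22 = 51.82 → 52.
Rows: 166 × 31/34 = 151.35 → 151.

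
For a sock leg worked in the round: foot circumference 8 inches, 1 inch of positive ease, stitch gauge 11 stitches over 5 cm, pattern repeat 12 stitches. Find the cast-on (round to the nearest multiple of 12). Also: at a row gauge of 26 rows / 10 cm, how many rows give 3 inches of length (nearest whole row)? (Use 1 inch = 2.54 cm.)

Finished = 8 + 1 = 9 inches.
9 inches × 2.54 = 22.86 cm.
11/5 = 2.2 sts per cm; 22.86 × 2.2 = 50.29 sts.
Nearest multiple of 12 → 48.
3 inches = 7.62 cm; × 2.6 = 19.81 → 20 rows.

Cast on 48 stitches; work 20 rows.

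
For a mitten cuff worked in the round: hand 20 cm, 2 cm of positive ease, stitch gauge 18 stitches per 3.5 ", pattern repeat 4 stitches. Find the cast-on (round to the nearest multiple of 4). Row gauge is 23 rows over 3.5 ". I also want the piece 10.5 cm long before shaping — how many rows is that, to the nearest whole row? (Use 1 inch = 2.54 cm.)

Cast on 44 stitches; work 27 rows.

Finished = 20 + 2 = 22 cm.
22 cm × 1/2.54 = 8.66 inches.
18/3.5 = 5.143 sts per in; 8.66 × 5.143 = 44.54 sts.
Nearest multiple of 4 → 44.
10.5 cm = 4.13 inches; × 6.571 = 27.17 → 27 rows.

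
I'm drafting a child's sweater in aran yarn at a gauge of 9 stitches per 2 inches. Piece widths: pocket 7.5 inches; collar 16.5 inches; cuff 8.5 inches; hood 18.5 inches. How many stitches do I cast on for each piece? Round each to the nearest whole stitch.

pocket 34; collar 74; cuff 38; hood 83.

Rate = 9/2 = 4.5 sts per in.
pocket: 7.5 × 4.5 = 33.75 → 34.
collar: 16.5 × 4.5 = 74.25 → 74.
cuff: 8.5 × 4.5 = 38.25 → 38.
hood: 18.5 × 4.5 = 83.25 → 83.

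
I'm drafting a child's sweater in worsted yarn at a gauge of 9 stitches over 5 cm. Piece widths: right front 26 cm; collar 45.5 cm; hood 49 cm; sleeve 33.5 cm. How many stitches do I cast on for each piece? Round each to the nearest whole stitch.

Rate = 9/5 = 1.8 sts per cm.
right front: 26 × 1.8 = 46.80 → 47.
collar: 45.5 × 1.8 = 81.90 → 82.
hood: 49 × 1.8 = 88.20 → 88.
sleeve: 33.5 × 1.8 = 60.30 → 60.

right front 47; collar 82; hood 88; sleeve 60.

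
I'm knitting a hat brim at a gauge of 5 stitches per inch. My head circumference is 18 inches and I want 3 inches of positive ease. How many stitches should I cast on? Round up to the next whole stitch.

105 stitches.

Finished = 18 + 3 = 21 in.
5 / 1 = 5 sts per inch.
21.00 × 5 = 105.00 sts.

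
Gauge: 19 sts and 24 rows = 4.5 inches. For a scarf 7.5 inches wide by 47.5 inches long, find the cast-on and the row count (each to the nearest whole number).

Cast on 32 stitches and work 253 rows.

Stitch gauge = 19/4.5 = 4.222 sts/in; 7.5 × 4.222 = 31.67 → 32 sts.
Row gauge = 24/4.5 = 5.333 rows/in; 47.5 × 5.333 = 253.33 → 253 rows.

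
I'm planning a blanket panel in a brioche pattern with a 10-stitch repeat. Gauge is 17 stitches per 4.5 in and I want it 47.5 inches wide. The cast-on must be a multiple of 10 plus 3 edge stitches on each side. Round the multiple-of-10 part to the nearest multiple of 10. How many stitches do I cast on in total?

176 stitches.

17 / 4.5 = 3.778 sts per inch.
47.5 × 3.778 = 179.44 sts.
Less 6 edge sts → 173.44 for the repeat.
Nearest multiple of 10: 170.
Add back 6 edge sts → 176.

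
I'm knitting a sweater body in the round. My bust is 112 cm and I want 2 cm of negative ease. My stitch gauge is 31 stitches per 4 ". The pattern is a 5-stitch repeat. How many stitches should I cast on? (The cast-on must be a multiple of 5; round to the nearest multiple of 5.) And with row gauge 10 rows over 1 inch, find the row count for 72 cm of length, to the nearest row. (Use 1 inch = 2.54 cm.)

Cast on 335 stitches; work 283 rows.

Finished = 112 − 2 = 110 cm.
110 cm × 1/2.54 = 43.31 inches.
31/4 = 7.75 sts per in; 43.31 × 7.75 = 335.63 sts.
Nearest multiple of 5 → 335.
72 cm = 28.35 inches; × 10 = 283.46 → 283 rows.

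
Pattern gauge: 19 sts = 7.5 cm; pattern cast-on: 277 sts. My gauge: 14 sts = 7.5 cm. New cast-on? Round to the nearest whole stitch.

Scale factor = 14 / 19 = 0.737.
277 × 14 / 19 = 204.11 sts.
→ 204 sts.

204 stitches.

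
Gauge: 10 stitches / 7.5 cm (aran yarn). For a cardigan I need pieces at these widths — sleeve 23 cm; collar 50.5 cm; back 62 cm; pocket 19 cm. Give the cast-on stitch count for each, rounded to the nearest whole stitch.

sleeve 31; collar 67; back 83; pocket 25.

Rate = 10/7.5 = 1.333 sts per cm.
sleeve: 23 × 1.333 = 30.67 → 31.
collar: 50.5 × 1.333 = 67.33 → 67.
back: 62 × 1.333 = 82.67 → 83.
pocket: 19 × 1.333 = 25.33 → 25.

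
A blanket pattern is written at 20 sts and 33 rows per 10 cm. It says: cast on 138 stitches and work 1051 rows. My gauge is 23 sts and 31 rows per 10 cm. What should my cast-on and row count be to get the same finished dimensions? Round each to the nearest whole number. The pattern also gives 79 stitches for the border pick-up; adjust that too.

Cast on 159 stitches; work 987 rows; border pick-up 91 stitches.

Stitches: 138 × 23/20 = 158.70 → 159.
Rows: 1051 × 31/33 = 987.30 → 987.
border pick-up: 79 × 23/20 = 90.85 → 91.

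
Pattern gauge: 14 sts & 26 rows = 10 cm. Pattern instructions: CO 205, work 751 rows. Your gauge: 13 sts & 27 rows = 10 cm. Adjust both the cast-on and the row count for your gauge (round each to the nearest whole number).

Stitches: 205 × 13/14 = 190.36 → 190.
Rows: 751 × 27/26 = 779.88 → 780.

Cast on 190 stitches; work 780 rows.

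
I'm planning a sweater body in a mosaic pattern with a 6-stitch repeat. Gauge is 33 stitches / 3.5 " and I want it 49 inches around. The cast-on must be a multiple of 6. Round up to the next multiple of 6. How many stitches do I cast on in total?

33 / 3.5 = 9.429 sts per inch.
49 × 9.429 = 462.00 sts.
Next multiple of 6: 462.

Cast on 462 stitches.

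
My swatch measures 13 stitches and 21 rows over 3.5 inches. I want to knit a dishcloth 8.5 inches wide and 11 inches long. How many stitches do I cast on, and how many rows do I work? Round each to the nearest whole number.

Cast on 32 stitches and work 66 rows.

Stitch gauge = 13/3.5 = 3.714 sts/in; 8.5 × 3.714 = 31.57 → 32 sts.
Row gauge = 21/3.5 = 6 rows/in; 11 × 6 = 66.00 → 66 rows.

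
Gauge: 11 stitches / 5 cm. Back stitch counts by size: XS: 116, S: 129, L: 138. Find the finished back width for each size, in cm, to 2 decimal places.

XS 52.73 cm; S 58.64 cm; L 62.73 cm.

11/5 = 2.2 sts per cm.
XS: 116 / 2.2 = 52.727 → 52.73 cm.
S: 129 / 2.2 = 58.636 → 58.64 cm.
L: 138 / 2.2 = 62.727 → 62.73 cm.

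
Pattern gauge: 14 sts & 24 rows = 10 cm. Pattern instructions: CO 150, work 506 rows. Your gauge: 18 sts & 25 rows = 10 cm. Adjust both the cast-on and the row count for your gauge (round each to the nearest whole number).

Stitches: 150 × 18/14 = 192.86 → 193.
Rows: 506 × 25/24 = 527.08 → 527.

Cast on 193 stitches; work 527 rows.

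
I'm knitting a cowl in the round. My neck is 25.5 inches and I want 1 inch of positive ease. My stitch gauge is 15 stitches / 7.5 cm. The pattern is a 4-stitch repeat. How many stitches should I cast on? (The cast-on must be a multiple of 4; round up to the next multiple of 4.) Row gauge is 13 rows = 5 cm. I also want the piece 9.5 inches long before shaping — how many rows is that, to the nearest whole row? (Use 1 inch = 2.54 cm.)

Finished = 25.5 + 1 = 26.5 inches.
26.5 inches × 2.54 = 67.31 cm.
15/7.5 = 2 sts per cm; 67.31 × 2 = 134.62 sts.
Next multiple of 4 → 136.
9.5 inches = 24.13 cm; × 2.6 = 62.74 → 63 rows.

Cast on 136 stitches; work 63 rows.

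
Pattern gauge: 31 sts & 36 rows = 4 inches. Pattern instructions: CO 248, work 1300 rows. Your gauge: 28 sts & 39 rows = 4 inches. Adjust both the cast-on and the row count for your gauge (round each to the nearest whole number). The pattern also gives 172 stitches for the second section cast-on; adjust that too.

Stitches: 248 × 28/31 = 224.00 → 224.
Rows: 1300 × 39/36 = 1408.33 → 1408.
second section cast-on: 172 × 28/31 = 155.35 → 155.

Cast on 224 stitches; work 1408 rows; second section cast-on 155 stitches.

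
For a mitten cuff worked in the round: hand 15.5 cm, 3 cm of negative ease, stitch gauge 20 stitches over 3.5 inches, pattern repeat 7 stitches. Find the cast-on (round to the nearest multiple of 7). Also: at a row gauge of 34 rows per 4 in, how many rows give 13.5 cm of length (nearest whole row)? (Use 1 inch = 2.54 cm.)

Cast on 28 stitches; work 45 rows.

Finished = 15.5 − 3 = 12.5 cm.
12.5 cm × 1/2.54 = 4.92 inches.
20/3.5 = 5.714 sts per in; 4.92 × 5.714 = 28.12 sts.
Nearest multiple of 7 → 28.
13.5 cm = 5.31 inches; × 8.5 = 45.18 → 45 rows.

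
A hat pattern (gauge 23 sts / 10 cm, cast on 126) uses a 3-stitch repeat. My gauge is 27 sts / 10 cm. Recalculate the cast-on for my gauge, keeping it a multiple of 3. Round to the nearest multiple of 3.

Cast on 147 stitches.

126 × 27 / 23 = 147.91.
Nearest multiple of 3: 147.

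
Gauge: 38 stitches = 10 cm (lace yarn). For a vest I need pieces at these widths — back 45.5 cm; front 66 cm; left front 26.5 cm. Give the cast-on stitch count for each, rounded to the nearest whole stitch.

Rate = 38/10 = 3.8 sts per cm.
back: 45.5 × 3.8 = 172.90 → 173.
front: 66 × 3.8 = 250.80 → 251.
left front: 26.5 × 3.8 = 100.70 → 101.

back 173; front 251; left front 101.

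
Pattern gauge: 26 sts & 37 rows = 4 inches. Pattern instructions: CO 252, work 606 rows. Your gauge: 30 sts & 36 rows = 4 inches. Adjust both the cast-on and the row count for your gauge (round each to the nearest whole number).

Cast on 291 stitches; work 590 rows.

Stitches: 252 × 30/26 = 290.77 → 291.
Rows: 606 × 36/37 = 589.62 → 590.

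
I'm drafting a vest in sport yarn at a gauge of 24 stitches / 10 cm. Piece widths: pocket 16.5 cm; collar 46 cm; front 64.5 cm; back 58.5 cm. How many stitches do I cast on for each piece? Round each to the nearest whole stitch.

pocket 40; collar 110; front 155; back 140.

Rate = 24/10 = 2.4 sts per cm.
pocket: 16.5 × 2.4 = 39.60 → 40.
collar: 46 × 2.4 = 110.40 → 110.
front: 64.5 × 2.4 = 154.80 → 155.
back: 58.5 × 2.4 = 140.40 → 140.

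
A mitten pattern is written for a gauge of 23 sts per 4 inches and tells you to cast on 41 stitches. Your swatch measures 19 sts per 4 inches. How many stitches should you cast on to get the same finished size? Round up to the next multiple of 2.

Scale factor = 19 / 23 = 0.826.
41 × 19 / 23 = 33.87 sts.
→ 34 sts.

Cast on 34 stitches.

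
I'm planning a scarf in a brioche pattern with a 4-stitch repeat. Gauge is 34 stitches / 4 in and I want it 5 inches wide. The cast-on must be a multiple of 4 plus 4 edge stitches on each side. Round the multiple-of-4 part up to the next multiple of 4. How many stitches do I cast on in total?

CO 44 sts.

34 / 4 = 8.5 sts per inch.
5 × 8.5 = 42.50 sts.
Less 8 edge sts → 34.50 for the repeat.
Next multiple of 4: 36.
Add back 8 edge sts → 44.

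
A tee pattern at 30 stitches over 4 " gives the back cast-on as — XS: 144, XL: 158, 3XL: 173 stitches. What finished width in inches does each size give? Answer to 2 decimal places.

30/4 = 7.5 sts per in.
XS: 144 / 7.5 = 19.200 → 19.20 in.
XL: 158 / 7.5 = 21.067 → 21.07 in.
3XL: 173 / 7.5 = 23.067 → 23.07 in.

XS 19.20 inches; XL 21.07 inches; 3XL 23.07 inches.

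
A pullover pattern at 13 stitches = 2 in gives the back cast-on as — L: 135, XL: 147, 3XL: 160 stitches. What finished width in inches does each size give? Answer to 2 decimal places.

L 20.77 inches; XL 22.62 inches; 3XL 24.62 inches.

13/2 = 6.5 sts per in.
L: 135 / 6.5 = 20.769 → 20.77 in.
XL: 147 / 6.5 = 22.615 → 22.62 in.
3XL: 160 / 6.5 = 24.615 → 24.62 in.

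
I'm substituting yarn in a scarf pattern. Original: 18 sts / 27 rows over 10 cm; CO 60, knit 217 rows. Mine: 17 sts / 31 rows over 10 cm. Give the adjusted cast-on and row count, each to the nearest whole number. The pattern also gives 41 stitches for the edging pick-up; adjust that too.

Stitches: 60 × 17/18 = 56.67 → 57.
Rows: 217 × 31/27 = 249.15 → 249.
edging pick-up: 41 × 17/18 = 38.72 → 39.

Cast on 57 stitches; work 249 rows; edging pick-up 39 stitches.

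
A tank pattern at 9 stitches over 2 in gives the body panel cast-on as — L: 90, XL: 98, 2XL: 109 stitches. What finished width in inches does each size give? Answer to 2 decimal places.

9/2 = 4.5 sts per in.
L: 90 / 4.5 = 20.000 → 20.00 in.
XL: 98 / 4.5 = 21.778 → 21.78 in.
2XL: 109 / 4.5 = 24.222 → 24.22 in.

L 20.00 inches; XL 21.78 inches; 2XL 24.22 inches.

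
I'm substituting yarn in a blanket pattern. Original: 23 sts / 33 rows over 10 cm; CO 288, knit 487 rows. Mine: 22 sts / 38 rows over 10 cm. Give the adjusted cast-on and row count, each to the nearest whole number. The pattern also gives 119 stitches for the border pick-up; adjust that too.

Stitches: 288 × 22/23 = 275.48 → 275.
Rows: 487 × 38/33 = 560.79 → 561.
border pick-up: 119 × 22/23 = 113.83 → 114.

Cast on 275 stitches; work 561 rows; border pick-up 114 stitches.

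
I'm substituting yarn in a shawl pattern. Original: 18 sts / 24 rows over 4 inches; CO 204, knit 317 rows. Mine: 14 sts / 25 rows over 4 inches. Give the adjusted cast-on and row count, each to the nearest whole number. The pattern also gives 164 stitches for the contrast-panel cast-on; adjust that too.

Cast on 159 stitches; work 330 rows; contrast-panel cast-on 128 stitches.

Stitches: 204 × 14/18 = 158.67 → 159.
Rows: 317 × 25/24 = 330.21 → 330.
contrast-panel cast-on: 164 × 14/18 = 127.56 → 128.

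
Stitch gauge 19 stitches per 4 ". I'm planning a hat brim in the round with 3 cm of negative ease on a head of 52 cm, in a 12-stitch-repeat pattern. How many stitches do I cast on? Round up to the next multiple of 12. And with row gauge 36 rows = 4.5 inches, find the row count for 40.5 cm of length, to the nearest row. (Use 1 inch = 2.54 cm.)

Cast on 96 stitches; work 128 rows.

Finished = 52 − 3 = 49 cm.
49 cm × 1/2.54 = 19.29 inches.
19/4 = 4.75 sts per in; 19.29 × 4.75 = 91.63 sts.
Next multiple of 12 → 96.
40.5 cm = 15.94 inches; × 8 = 127.56 → 128 rows.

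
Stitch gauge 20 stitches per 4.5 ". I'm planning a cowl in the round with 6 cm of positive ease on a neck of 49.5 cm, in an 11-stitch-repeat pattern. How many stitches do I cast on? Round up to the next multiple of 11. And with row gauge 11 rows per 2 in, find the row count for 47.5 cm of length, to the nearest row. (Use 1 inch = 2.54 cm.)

Cast on 99 stitches; work 103 rows.

Finished = 49.5 + 6 = 55.5 cm.
55.5 cm × 1/2.54 = 21.85 inches.
20/4.5 = 4.444 sts per in; 21.85 × 4.444 = 97.11 sts.
Next multiple of 11 → 99.
47.5 cm = 18.70 inches; × 5.5 = 102.85 → 103 rows.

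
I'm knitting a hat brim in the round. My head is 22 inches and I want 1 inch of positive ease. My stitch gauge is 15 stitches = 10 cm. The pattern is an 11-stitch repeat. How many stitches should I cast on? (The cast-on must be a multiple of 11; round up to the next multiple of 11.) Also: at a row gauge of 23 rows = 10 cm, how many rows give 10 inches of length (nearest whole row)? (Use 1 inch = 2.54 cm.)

Cast on 88 stitches; work 58 rows.

Finished = 22 + 1 = 23 inches.
23 inches × 2.54 = 58.42 cm.
15/10 = 1.5 sts per cm; 58.42 × 1.5 = 87.63 sts.
Next multiple of 11 → 88.
10 inches = 25.40 cm; × 2.3 = 58.42 → 58 rows.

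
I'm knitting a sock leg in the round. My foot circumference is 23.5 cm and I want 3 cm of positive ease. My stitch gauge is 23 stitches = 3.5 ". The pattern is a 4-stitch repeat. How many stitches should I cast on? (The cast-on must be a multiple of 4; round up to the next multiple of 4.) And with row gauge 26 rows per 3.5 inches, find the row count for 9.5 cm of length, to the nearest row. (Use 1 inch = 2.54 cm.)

Finished = 23.5 + 3 = 26.5 cm.
26.5 cm × 1/2.54 = 10.43 inches.
23/3.5 = 6.571 sts per in; 10.43 × 6.571 = 68.56 sts.
Next multiple of 4 → 72.
9.5 cm = 3.74 inches; × 7.429 = 27.78 → 28 rows.

Cast on 72 stitches; work 28 rows.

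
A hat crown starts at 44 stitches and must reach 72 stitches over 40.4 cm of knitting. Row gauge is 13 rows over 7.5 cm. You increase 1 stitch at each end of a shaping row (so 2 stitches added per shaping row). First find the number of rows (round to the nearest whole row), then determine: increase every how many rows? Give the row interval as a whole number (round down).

Increase every 5th row.

Rows = 40.4 × 1.733 = 70.0 → 70 rows.
Stitches to add: 28 → 14 shaping rows (at 2 st each).
70 / 14 = 5.00 → every 5 rows.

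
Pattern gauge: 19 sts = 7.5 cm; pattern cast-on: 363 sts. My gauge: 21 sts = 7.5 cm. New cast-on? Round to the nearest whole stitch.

Scale factor = 21 / 19 = 1.105.
363 × 21 / 19 = 401.21 sts.
→ 401 sts.

Cast on 401 stitches.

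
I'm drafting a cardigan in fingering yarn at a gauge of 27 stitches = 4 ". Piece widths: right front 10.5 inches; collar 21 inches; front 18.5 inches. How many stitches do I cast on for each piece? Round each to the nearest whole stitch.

right front 71; collar 142; front 125.

Rate = 27/4 = 6.75 sts per in.
right front: 10.5 × 6.75 = 70.88 → 71.
collar: 21 × 6.75 = 141.75 → 142.
front: 18.5 × 6.75 = 124.88 → 125.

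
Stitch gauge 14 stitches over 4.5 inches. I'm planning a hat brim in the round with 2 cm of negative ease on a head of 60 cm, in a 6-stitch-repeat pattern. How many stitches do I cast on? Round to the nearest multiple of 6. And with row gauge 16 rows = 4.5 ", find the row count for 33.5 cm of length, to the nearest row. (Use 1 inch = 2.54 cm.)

Cast on 72 stitches; work 47 rows.

Finished = 60 − 2 = 58 cm.
58 cm × 1/2.54 = 22.83 inches.
14/4.5 = 3.111 sts per in; 22.83 × 3.111 = 71.04 sts.
Nearest multiple of 6 → 72.
33.5 cm = 13.19 inches; × 3.556 = 46.89 → 47 rows.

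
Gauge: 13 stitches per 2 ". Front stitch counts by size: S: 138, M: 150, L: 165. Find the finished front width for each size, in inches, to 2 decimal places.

S 21.23 inches; M 23.08 inches; L 25.38 inches.

13/2 = 6.5 sts per in.
S: 138 / 6.5 = 21.231 → 21.23 in.
M: 150 / 6.5 = 23.077 → 23.08 in.
L: 165 / 6.5 = 25.385 → 25.38 in.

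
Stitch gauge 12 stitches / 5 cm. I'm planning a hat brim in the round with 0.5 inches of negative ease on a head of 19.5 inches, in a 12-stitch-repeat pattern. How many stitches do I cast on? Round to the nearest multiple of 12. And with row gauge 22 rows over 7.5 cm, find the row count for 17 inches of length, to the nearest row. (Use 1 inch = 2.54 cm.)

Cast on 120 stitches; work 127 rows.

Finished = 19.5 − 0.5 = 19 inches.
19 inches × 2.54 = 48.26 cm.
12/5 = 2.4 sts per cm; 48.26 × 2.4 = 115.82 sts.
Nearest multiple of 12 → 120.
17 inches = 43.18 cm; × 2.933 = 126.66 → 127 rows.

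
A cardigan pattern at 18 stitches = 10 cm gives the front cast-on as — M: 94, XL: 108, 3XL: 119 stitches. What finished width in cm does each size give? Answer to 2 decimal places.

18/10 = 1.8 sts per cm.
M: 94 / 1.8 = 52.222 → 52.22 cm.
XL: 108 / 1.8 = 60.000 → 60.00 cm.
3XL: 119 / 1.8 = 66.111 → 66.11 cm.

M 52.22 cm; XL 60.00 cm; 3XL 66.11 cm.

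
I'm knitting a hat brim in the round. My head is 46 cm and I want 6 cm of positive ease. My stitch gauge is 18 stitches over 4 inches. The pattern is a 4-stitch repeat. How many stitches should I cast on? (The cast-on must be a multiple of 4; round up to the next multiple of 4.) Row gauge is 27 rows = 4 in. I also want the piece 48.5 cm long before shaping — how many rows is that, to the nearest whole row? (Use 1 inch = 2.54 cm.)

Finished = 46 + 6 = 52 cm.
52 cm × 1/2.54 = 20.47 inches.
18/4 = 4.5 sts per in; 20.47 × 4.5 = 92.13 sts.
Next multiple of 4 → 96.
48.5 cm = 19.09 inches; × 6.75 = 128.89 → 129 rows.

Cast on 96 stitches; work 129 rows.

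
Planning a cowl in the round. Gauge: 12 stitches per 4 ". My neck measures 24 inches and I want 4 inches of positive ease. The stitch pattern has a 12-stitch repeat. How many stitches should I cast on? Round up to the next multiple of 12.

Finished = 24 + 4 = 28 inches.
12 / 4 = 3 sts/in.
28 × 3 = 84.00 sts.
Next multiple of 12: 84.

CO 84 sts.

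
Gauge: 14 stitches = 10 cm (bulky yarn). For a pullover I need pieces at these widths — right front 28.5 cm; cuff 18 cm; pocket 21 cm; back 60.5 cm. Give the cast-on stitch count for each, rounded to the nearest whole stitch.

right front 40; cuff 25; pocket 29; back 85.

Rate = 14/10 = 1.4 sts per cm.
right front: 28.5 × 1.4 = 39.90 → 40.
cuff: 18 × 1.4 = 25.20 → 25.
pocket: 21 × 1.4 = 29.40 → 29.
back: 60.5 × 1.4 = 84.70 → 85.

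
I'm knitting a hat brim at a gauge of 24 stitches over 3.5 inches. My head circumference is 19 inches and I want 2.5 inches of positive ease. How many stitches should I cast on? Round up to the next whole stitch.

CO 148 sts.

Finished = 19 + 2.5 = 21.5 in.
24 / 3.5 = 6.857 sts per inch.
21.50 × 6.857 = 147.43 sts.
→ 148 sts.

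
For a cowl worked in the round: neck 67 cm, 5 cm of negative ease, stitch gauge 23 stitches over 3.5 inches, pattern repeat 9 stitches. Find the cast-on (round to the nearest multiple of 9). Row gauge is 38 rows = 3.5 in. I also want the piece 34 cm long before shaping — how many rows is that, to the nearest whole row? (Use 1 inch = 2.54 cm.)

Cast on 162 stitches; work 145 rows.

Finished = 67 − 5 = 62 cm.
62 cm × 1/2.54 = 24.41 inches.
23/3.5 = 6.571 sts per in; 24.41 × 6.571 = 160.40 sts.
Nearest multiple of 9 → 162.
34 cm = 13.39 inches; × 10.857 = 145.33 → 145 rows.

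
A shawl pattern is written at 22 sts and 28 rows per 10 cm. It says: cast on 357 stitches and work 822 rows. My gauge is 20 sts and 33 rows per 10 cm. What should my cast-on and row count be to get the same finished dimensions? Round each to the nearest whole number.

Stitches: 357 × 20/22 = 324.55 → 325.
Rows: 822 × 33/28 = 968.79 → 969.

Cast on 325 stitches; work 969 rows.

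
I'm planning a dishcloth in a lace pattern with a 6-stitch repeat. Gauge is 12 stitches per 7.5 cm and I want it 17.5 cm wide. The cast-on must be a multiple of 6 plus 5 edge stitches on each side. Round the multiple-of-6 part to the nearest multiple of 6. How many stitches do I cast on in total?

12 / 7.5 = 1.6 sts per cm.
17.5 × 1.6 = 28.00 sts.
Less 10 edge sts → 18.00 for the repeat.
Nearest multiple of 6: 18.
Add back 10 edge sts → 28.

CO 28 sts.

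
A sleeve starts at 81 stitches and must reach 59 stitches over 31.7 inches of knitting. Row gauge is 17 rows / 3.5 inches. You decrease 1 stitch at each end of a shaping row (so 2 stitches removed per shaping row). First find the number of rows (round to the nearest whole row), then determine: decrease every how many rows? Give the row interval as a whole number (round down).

Rows = 31.7 × 4.857 = 154.0 → 154 rows.
Stitches to remove: 22 → 11 shaping rows (at 2 st each).
154 / 11 = 14.00 → every 14 rows.

Decrease every 14th row.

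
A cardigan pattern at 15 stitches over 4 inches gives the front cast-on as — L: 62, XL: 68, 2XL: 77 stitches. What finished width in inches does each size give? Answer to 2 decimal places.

15/4 = 3.75 sts per in.
L: 62 / 3.75 = 16.533 → 16.53 in.
XL: 68 / 3.75 = 18.133 → 18.13 in.
2XL: 77 / 3.75 = 20.533 → 20.53 in.

L 16.53 inches; XL 18.13 inches; 2XL 20.53 inches.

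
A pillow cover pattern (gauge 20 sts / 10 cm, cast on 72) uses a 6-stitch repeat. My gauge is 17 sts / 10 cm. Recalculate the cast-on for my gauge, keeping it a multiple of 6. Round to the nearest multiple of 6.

72 × 17 / 20 = 61.20.
Nearest multiple of 6: 60.

CO 60 sts.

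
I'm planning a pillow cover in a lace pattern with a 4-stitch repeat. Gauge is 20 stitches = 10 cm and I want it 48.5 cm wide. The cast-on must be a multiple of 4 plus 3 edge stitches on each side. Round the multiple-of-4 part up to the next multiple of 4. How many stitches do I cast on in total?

98 stitches.

20 / 10 = 2 sts per cm.
48.5 × 2 = 97.00 sts.
Less 6 edge sts → 91.00 for the repeat.
Next multiple of 4: 92.
Add back 6 edge sts → 98.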